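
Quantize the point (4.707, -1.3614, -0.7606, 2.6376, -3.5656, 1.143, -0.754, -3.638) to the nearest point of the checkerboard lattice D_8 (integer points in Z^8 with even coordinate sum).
(5, -1, -1, 3, -4, 1, -1, -4)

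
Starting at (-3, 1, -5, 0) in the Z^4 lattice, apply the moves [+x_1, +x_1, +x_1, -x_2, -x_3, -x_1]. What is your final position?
(-1, 0, -6, 0)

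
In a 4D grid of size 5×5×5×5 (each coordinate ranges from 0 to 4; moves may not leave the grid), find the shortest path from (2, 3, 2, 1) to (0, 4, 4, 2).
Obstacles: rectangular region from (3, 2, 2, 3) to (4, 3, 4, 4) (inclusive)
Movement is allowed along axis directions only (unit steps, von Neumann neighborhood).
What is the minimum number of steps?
6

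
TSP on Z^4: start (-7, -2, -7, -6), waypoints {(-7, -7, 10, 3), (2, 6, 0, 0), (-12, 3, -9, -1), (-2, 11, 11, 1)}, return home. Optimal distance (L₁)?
122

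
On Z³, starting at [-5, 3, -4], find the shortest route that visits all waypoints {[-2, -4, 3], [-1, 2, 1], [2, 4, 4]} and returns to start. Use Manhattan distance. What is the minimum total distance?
48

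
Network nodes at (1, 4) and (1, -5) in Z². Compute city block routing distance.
9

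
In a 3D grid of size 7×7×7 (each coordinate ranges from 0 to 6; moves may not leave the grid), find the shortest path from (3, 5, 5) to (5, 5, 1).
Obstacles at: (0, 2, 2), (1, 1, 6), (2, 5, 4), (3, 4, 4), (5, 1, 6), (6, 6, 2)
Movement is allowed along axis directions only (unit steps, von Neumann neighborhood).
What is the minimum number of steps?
6
(one shortest path: (3, 5, 5) → (4, 5, 5) → (5, 5, 5) → (5, 5, 4) → (5, 5, 3) → (5, 5, 2) → (5, 5, 1))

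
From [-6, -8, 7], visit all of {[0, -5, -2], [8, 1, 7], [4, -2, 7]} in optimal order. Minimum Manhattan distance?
41
(one optimal route: (-6, -8, 7) → (0, -5, -2) → (4, -2, 7) → (8, 1, 7))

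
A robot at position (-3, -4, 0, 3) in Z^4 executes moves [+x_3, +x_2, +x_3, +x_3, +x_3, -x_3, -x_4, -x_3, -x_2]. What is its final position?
(-3, -4, 2, 2)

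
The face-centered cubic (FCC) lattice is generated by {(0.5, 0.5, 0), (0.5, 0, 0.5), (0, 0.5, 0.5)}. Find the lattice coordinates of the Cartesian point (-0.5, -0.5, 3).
-4b₁ + 3b₂ + 3b₃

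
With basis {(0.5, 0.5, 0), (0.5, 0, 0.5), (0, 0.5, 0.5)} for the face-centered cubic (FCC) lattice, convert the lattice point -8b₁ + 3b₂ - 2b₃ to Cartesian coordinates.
(-2.5, -5, 0.5)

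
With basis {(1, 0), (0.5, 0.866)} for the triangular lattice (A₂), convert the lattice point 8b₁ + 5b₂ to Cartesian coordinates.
(10.5, 4.33)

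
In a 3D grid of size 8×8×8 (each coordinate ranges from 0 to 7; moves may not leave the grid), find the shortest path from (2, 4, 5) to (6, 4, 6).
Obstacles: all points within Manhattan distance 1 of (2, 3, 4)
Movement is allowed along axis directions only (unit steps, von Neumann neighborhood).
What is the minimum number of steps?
5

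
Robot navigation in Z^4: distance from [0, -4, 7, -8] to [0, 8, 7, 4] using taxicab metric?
24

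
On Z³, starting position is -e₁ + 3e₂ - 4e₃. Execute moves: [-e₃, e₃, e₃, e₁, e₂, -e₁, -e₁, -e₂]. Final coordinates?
(-2, 3, -3)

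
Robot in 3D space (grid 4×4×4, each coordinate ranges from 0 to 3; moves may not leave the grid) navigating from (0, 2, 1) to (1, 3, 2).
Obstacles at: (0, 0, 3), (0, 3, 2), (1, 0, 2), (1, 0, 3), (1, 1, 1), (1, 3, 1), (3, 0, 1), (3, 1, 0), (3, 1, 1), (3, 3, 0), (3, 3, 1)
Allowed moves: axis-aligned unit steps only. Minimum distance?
3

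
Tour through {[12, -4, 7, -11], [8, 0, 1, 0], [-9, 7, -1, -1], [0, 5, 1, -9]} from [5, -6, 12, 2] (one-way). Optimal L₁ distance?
95
(one optimal route: (5, -6, 12, 2) → (12, -4, 7, -11) → (8, 0, 1, 0) → (0, 5, 1, -9) → (-9, 7, -1, -1))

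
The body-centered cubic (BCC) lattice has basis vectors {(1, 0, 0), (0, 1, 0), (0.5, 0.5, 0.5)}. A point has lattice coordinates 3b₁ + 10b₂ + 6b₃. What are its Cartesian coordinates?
(6, 13, 3)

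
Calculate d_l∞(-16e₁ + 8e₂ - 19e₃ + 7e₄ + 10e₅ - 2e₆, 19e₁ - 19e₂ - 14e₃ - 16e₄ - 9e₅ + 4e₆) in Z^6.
35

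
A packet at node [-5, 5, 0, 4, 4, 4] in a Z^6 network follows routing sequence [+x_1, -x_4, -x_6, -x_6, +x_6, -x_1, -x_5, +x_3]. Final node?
(-5, 5, 1, 3, 3, 3)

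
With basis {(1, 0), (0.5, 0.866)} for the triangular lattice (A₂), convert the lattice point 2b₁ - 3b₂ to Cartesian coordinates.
(0.5, -2.598)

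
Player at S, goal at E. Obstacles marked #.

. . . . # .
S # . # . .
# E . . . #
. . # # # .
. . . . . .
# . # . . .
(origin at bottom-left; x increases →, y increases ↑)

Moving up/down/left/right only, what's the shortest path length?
6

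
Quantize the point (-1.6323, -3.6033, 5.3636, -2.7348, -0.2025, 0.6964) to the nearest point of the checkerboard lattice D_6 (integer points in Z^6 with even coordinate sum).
(-2, -3, 5, -3, 0, 1)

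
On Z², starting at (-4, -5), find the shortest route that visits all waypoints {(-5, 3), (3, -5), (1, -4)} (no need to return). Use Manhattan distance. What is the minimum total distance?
23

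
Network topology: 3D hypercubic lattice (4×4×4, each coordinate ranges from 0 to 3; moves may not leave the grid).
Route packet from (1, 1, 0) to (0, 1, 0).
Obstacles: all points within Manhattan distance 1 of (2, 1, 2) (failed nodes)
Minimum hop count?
1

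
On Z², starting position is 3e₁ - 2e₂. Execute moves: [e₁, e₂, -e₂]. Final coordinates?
(4, -2)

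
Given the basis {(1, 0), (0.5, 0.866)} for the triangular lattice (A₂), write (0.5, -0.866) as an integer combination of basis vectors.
b₁ - b₂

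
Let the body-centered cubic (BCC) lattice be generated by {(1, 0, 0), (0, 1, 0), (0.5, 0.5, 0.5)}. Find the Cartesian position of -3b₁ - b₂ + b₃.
(-2.5, -0.5, 0.5)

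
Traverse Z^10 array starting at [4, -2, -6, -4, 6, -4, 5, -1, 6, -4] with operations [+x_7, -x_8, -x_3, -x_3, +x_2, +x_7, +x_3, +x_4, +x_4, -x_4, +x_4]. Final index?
(4, -1, -7, -2, 6, -4, 7, -2, 6, -4)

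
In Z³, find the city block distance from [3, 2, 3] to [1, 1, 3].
3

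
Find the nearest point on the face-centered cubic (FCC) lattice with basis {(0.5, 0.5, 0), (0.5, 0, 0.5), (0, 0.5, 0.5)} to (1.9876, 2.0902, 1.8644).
(2, 2, 2)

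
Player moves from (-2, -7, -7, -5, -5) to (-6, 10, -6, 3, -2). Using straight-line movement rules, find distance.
19.4679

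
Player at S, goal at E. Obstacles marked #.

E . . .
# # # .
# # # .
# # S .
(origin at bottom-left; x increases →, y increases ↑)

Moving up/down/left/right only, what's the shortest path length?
7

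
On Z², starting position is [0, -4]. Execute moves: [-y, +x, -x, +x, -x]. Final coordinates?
(0, -5)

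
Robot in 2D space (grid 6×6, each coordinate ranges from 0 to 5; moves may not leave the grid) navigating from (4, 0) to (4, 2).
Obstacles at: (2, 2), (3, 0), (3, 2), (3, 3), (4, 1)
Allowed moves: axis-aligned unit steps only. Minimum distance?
4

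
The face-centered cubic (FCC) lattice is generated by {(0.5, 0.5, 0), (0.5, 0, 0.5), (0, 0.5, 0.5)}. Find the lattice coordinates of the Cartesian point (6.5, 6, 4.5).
8b₁ + 5b₂ + 4b₃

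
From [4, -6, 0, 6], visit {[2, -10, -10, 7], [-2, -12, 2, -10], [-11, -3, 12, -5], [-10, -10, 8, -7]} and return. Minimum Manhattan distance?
126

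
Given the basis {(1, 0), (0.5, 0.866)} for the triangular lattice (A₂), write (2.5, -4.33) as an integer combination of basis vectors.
5b₁ - 5b₂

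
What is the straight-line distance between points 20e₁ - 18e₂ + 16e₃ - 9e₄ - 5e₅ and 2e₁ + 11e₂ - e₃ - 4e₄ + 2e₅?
39.0896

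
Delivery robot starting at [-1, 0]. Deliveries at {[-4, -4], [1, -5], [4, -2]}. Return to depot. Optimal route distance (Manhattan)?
26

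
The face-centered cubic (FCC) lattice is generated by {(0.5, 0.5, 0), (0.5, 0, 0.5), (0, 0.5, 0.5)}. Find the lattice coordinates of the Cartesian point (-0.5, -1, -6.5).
5b₁ - 6b₂ - 7b₃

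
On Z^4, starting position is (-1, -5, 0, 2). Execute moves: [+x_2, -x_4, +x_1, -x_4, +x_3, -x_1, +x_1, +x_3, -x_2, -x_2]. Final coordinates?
(0, -6, 2, 0)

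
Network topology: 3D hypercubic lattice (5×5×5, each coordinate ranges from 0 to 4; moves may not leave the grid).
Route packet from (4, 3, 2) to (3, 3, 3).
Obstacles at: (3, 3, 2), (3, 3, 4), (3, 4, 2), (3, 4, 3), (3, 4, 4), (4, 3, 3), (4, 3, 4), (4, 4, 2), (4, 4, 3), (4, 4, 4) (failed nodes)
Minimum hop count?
4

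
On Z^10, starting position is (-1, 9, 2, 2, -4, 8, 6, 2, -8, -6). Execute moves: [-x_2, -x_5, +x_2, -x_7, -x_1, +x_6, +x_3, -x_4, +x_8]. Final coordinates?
(-2, 9, 3, 1, -5, 9, 5, 3, -8, -6)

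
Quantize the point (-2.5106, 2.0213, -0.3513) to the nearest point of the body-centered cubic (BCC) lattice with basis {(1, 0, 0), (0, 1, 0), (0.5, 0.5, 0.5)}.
(-2.5, 2.5, -0.5)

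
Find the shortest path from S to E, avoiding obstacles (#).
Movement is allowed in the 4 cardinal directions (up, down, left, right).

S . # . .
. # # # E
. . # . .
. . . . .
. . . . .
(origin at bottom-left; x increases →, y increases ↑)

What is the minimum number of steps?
9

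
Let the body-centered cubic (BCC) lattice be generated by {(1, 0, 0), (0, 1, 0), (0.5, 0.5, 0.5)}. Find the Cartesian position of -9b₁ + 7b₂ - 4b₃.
(-11, 5, -2)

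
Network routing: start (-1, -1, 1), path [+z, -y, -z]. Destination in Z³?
(-1, -2, 1)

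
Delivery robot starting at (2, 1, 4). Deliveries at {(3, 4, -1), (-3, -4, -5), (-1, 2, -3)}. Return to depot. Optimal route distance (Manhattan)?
46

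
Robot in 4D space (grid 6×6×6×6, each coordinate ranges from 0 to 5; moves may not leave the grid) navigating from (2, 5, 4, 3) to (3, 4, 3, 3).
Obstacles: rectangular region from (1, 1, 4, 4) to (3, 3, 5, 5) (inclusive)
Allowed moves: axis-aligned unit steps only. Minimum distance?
3
(one shortest path: (2, 5, 4, 3) → (3, 5, 4, 3) → (3, 4, 4, 3) → (3, 4, 3, 3))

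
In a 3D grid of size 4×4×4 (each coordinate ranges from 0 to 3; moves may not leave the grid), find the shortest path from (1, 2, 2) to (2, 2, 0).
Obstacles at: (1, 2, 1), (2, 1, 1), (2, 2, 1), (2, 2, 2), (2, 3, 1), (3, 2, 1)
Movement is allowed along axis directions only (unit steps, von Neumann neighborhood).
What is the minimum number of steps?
5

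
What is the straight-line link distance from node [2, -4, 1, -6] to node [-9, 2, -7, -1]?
15.6844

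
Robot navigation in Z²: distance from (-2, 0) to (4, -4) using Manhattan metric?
10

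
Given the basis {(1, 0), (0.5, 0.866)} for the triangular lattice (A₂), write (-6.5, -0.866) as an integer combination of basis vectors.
-6b₁ - b₂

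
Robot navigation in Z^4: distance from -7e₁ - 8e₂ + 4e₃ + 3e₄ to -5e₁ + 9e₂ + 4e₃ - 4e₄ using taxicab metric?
26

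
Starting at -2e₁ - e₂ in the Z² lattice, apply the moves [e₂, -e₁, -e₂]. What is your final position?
(-3, -1)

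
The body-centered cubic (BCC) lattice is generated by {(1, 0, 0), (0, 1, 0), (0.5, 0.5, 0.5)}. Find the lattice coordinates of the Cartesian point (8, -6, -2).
10b₁ - 4b₂ - 4b₃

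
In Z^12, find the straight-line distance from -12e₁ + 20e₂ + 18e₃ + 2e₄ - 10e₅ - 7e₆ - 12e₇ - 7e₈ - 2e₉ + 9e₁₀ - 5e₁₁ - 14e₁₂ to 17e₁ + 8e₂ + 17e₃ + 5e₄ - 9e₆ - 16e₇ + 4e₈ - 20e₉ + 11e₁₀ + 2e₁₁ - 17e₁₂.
40.2741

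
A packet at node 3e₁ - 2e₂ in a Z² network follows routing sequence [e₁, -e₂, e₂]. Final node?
(4, -2)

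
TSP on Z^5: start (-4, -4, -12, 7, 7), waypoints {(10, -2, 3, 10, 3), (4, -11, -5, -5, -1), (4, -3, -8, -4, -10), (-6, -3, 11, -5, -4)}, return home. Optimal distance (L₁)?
184
(one optimal route: (-4, -4, -12, 7, 7) → (10, -2, 3, 10, 3) → (-6, -3, 11, -5, -4) → (4, -11, -5, -5, -1) → (4, -3, -8, -4, -10) → (-4, -4, -12, 7, 7))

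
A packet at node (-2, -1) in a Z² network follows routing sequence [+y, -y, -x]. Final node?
(-3, -1)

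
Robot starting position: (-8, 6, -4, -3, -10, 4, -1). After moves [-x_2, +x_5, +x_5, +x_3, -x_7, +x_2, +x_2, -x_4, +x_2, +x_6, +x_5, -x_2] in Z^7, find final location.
(-8, 7, -3, -4, -7, 5, -2)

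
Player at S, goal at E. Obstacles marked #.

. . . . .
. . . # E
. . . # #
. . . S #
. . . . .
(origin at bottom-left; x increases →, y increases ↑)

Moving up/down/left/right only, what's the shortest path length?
7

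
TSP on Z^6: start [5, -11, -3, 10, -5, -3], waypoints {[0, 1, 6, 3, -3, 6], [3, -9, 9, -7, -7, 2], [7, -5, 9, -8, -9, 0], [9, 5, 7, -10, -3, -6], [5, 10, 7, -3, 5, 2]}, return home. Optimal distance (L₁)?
190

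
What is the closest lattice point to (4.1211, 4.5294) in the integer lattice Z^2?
(4, 5)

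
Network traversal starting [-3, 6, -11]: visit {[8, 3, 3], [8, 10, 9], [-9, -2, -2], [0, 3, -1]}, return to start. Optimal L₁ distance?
98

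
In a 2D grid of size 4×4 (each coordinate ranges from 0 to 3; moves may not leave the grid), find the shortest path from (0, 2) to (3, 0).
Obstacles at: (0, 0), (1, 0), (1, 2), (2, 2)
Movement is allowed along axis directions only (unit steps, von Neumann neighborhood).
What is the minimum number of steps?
5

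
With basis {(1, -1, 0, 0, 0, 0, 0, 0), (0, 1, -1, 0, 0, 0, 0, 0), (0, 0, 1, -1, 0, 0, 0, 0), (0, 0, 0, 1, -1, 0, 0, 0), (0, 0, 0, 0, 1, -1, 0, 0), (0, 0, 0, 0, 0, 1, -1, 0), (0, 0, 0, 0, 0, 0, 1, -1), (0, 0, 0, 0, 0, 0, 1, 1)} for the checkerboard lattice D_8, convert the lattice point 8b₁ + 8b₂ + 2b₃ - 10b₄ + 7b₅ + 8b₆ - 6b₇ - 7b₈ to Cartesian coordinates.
(8, 0, -6, -12, 17, 1, -21, -1)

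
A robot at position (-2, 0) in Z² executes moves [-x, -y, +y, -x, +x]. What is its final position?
(-3, 0)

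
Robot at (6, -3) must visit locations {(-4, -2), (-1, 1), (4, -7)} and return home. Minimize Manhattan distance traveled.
36
(one optimal route: (6, -3) → (-4, -2) → (-1, 1) → (4, -7) → (6, -3))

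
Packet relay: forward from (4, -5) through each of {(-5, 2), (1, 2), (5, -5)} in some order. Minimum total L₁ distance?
18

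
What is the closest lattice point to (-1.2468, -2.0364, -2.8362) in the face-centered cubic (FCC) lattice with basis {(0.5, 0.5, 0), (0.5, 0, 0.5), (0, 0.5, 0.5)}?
(-1, -2, -3)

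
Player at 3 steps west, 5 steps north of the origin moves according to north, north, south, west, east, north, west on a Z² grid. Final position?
(-4, 7)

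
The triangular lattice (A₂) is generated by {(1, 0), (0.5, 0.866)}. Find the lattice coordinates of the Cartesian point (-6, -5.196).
-3b₁ - 6b₂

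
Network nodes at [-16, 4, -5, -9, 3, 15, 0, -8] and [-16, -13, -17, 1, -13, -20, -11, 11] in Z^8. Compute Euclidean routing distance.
49.96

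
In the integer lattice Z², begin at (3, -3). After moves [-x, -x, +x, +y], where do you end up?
(2, -2)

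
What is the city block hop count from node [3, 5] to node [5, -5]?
12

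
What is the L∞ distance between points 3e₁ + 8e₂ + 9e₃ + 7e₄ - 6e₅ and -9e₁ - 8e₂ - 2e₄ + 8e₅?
16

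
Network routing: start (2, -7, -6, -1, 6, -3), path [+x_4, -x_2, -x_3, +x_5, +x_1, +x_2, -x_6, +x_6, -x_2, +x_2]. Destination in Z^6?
(3, -7, -7, 0, 7, -3)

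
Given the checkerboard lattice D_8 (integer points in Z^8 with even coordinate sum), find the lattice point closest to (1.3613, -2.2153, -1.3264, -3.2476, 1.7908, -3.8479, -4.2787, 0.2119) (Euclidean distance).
(2, -2, -1, -3, 2, -4, -4, 0)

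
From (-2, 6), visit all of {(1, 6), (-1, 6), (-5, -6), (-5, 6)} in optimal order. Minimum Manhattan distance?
21
(one optimal route: (-2, 6) → (1, 6) → (-1, 6) → (-5, 6) → (-5, -6))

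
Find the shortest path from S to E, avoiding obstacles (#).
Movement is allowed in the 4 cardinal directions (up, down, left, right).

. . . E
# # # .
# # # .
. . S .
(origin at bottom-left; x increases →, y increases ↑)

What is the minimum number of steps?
4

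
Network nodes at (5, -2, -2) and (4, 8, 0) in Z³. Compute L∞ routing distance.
10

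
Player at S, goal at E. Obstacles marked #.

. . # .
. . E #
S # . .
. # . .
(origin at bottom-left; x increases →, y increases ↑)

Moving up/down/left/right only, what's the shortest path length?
3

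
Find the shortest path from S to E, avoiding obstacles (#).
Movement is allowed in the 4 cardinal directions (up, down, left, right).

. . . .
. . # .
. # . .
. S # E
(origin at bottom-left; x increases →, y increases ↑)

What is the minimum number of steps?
10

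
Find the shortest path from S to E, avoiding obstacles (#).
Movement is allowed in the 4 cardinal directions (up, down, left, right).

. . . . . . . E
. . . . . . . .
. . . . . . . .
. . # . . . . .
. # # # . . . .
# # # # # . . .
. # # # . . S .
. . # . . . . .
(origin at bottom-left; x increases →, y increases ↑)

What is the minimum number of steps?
7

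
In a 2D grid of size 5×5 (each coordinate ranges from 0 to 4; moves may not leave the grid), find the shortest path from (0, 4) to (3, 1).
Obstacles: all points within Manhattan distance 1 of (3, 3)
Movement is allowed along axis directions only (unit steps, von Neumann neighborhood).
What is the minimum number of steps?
6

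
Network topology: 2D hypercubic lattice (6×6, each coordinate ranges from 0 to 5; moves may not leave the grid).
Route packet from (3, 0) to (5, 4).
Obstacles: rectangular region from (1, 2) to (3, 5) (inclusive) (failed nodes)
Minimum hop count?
6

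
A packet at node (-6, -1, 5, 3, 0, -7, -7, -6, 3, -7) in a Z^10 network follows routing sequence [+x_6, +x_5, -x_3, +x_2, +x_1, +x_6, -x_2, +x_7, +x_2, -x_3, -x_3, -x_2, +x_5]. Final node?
(-5, -1, 2, 3, 2, -5, -6, -6, 3, -7)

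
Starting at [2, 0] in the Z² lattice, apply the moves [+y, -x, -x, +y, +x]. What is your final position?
(1, 2)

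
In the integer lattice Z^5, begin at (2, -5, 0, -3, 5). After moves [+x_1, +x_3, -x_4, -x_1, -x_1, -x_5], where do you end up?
(1, -5, 1, -4, 4)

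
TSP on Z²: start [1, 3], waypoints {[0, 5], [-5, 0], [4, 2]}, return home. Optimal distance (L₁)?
28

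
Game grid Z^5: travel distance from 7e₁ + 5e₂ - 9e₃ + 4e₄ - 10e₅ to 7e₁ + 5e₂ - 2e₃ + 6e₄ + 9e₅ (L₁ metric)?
28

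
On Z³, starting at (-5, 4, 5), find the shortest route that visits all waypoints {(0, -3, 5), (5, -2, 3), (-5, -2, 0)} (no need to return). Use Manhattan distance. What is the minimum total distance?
30
(one optimal route: (-5, 4, 5) → (-5, -2, 0) → (0, -3, 5) → (5, -2, 3))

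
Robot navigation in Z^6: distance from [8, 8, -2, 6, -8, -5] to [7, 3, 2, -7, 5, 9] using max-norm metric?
14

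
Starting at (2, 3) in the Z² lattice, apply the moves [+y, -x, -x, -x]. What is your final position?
(-1, 4)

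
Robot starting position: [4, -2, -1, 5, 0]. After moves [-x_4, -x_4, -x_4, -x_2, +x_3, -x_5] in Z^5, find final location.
(4, -3, 0, 2, -1)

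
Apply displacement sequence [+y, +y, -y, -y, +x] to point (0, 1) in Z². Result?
(1, 1)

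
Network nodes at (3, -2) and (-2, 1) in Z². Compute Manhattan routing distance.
8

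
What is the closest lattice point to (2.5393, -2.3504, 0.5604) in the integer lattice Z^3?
(3, -2, 1)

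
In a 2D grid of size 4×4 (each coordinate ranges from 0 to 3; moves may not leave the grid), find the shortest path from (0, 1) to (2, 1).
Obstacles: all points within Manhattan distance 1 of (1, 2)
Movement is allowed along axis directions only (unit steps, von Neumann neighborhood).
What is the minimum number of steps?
4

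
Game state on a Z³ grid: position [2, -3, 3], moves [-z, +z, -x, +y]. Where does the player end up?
(1, -2, 3)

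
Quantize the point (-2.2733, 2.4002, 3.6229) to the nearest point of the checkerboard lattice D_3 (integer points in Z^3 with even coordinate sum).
(-2, 2, 4)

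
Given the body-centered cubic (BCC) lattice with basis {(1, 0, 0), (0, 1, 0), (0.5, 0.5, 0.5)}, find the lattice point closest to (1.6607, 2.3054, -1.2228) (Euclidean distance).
(1.5, 2.5, -1.5)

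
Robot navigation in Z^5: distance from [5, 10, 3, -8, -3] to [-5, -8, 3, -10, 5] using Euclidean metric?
22.1811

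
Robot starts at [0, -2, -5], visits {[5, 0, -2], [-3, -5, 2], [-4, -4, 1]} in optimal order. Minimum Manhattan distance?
29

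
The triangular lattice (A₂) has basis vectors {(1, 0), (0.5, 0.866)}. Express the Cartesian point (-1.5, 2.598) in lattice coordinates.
-3b₁ + 3b₂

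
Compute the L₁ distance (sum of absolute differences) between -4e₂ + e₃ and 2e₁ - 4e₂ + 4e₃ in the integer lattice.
5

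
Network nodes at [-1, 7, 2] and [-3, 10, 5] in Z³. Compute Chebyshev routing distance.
3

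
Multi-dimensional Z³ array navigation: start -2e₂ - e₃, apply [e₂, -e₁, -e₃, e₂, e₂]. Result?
(-1, 1, -2)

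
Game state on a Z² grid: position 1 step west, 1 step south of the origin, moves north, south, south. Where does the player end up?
(-1, -2)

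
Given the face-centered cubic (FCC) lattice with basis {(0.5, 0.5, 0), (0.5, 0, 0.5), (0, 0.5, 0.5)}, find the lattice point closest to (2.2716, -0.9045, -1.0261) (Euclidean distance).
(2, -1, -1)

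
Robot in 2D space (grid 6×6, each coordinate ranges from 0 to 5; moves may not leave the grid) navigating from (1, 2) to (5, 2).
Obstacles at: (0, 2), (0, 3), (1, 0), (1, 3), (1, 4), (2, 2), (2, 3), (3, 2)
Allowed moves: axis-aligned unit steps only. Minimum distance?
6
(one shortest path: (1, 2) → (1, 1) → (2, 1) → (3, 1) → (4, 1) → (5, 1) → (5, 2))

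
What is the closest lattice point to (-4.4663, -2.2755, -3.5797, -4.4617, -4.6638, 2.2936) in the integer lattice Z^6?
(-4, -2, -4, -4, -5, 2)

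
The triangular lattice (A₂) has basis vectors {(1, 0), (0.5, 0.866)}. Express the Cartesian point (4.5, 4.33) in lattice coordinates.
2b₁ + 5b₂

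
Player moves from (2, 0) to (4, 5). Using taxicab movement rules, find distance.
7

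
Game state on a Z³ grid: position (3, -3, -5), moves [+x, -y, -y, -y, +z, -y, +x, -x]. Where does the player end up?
(4, -7, -4)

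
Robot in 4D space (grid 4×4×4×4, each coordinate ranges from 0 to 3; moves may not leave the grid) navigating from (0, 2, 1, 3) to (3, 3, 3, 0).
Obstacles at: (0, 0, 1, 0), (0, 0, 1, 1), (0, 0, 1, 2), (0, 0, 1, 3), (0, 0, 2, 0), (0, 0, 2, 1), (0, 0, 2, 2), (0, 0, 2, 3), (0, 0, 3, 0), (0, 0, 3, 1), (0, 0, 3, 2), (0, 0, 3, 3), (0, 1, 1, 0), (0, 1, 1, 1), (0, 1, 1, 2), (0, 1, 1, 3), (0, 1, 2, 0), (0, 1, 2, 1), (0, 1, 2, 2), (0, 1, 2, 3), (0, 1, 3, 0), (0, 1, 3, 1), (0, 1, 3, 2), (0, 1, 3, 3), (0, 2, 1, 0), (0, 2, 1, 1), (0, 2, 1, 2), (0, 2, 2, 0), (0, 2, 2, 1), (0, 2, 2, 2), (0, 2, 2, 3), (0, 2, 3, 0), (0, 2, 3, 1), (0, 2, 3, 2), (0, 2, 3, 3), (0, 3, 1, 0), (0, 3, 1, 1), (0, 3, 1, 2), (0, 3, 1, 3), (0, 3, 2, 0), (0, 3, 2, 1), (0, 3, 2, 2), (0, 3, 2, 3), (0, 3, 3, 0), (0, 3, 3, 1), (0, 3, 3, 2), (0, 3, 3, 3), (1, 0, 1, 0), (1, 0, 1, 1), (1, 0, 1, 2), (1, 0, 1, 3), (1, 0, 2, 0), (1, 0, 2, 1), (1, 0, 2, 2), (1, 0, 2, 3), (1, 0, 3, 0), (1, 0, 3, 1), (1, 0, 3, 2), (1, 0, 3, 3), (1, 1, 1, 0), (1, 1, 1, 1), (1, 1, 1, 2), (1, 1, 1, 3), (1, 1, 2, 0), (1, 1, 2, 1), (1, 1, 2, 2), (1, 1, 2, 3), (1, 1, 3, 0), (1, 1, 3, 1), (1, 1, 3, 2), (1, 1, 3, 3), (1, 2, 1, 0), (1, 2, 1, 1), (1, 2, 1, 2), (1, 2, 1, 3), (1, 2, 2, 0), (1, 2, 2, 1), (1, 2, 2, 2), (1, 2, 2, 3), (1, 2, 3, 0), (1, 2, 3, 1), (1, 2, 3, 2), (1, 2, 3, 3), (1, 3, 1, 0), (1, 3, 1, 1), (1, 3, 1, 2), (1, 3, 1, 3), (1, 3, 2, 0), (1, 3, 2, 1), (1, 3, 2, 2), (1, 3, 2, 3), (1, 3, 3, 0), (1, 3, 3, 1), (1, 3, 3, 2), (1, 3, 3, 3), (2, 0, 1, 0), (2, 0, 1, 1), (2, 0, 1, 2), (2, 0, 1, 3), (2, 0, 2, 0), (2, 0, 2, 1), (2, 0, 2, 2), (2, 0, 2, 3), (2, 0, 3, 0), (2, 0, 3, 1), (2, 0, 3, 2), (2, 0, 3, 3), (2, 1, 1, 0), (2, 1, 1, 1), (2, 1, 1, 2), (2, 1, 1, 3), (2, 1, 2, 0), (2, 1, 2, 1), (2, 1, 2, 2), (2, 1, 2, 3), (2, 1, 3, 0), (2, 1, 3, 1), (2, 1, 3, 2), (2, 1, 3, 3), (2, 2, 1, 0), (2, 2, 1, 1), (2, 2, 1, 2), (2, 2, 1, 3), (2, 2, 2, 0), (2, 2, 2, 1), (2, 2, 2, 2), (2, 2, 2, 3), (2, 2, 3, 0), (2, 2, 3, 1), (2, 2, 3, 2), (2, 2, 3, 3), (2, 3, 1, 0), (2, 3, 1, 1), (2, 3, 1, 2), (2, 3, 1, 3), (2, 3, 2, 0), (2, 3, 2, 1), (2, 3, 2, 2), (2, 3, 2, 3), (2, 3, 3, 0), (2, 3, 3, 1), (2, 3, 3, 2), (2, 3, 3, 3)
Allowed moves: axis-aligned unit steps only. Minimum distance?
11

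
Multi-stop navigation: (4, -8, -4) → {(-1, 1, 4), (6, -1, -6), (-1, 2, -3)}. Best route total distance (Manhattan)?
32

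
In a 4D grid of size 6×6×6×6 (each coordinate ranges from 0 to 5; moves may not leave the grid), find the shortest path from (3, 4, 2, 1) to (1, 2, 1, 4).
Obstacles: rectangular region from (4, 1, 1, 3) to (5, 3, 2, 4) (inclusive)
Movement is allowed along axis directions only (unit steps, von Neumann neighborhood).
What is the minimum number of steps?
8
(one shortest path: (3, 4, 2, 1) → (2, 4, 2, 1) → (1, 4, 2, 1) → (1, 3, 2, 1) → (1, 2, 2, 1) → (1, 2, 1, 1) → (1, 2, 1, 2) → (1, 2, 1, 3) → (1, 2, 1, 4))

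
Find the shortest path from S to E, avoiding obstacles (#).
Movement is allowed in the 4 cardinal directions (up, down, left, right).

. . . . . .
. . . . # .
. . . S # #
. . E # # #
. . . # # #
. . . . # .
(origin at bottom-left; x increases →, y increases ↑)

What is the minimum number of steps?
2
(one shortest path: (3, 3) → (2, 3) → (2, 2))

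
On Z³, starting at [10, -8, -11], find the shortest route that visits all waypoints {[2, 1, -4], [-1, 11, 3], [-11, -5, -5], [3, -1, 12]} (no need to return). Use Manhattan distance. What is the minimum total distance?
94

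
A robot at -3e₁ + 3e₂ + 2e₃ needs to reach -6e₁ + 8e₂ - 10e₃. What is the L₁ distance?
20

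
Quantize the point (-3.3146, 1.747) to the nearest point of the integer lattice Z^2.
(-3, 2)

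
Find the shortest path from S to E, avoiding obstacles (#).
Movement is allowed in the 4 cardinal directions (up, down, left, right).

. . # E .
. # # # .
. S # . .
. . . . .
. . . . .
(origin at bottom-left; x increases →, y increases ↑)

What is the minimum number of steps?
8
(one shortest path: (1, 2) → (1, 1) → (2, 1) → (3, 1) → (4, 1) → (4, 2) → (4, 3) → (4, 4) → (3, 4))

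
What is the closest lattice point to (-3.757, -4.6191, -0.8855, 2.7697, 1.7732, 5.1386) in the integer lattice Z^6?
(-4, -5, -1, 3, 2, 5)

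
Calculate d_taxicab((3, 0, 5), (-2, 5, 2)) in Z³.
13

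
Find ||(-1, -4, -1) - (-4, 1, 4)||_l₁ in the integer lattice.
13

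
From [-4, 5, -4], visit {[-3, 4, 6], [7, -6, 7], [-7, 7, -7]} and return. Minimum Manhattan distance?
82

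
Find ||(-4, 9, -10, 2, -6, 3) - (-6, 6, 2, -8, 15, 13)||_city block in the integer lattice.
58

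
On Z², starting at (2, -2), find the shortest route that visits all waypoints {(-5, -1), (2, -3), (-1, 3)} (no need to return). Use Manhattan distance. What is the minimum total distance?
18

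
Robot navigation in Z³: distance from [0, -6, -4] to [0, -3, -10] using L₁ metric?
9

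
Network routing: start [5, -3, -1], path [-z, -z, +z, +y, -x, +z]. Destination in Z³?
(4, -2, -1)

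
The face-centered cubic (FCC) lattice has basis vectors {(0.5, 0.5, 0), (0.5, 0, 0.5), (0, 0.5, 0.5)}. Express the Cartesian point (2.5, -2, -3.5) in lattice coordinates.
4b₁ + b₂ - 8b₃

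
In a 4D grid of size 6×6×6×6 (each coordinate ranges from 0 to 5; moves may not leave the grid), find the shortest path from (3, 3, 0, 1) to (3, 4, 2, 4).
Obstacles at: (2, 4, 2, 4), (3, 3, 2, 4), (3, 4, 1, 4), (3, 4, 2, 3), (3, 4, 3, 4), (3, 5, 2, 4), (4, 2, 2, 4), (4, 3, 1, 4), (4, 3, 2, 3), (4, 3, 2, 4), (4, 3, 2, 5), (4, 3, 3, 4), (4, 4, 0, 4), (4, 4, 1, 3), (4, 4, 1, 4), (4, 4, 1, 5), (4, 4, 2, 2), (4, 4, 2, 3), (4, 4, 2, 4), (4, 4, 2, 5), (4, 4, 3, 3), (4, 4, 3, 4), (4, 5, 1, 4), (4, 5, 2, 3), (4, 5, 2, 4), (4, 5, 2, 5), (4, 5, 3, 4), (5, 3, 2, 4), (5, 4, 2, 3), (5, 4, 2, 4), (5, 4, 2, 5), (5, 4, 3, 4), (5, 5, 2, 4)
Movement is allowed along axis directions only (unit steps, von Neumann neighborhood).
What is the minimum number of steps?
8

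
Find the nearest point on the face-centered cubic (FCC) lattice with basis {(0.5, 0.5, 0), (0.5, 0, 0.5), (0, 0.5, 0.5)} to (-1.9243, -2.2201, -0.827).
(-2, -2, -1)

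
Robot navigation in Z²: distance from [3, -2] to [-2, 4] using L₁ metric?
11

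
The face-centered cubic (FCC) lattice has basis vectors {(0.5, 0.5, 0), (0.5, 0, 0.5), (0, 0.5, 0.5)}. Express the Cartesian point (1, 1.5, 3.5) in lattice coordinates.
-b₁ + 3b₂ + 4b₃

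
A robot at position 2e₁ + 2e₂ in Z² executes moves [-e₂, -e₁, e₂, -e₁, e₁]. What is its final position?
(1, 2)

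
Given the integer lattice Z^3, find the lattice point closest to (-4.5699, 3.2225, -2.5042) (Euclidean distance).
(-5, 3, -3)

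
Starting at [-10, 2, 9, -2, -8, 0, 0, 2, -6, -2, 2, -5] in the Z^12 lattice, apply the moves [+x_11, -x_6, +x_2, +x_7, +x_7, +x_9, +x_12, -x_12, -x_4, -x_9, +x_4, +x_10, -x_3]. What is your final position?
(-10, 3, 8, -2, -8, -1, 2, 2, -6, -1, 3, -5)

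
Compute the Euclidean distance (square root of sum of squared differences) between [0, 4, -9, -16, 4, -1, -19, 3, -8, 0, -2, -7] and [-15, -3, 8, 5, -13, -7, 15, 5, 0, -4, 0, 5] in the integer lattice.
52.1249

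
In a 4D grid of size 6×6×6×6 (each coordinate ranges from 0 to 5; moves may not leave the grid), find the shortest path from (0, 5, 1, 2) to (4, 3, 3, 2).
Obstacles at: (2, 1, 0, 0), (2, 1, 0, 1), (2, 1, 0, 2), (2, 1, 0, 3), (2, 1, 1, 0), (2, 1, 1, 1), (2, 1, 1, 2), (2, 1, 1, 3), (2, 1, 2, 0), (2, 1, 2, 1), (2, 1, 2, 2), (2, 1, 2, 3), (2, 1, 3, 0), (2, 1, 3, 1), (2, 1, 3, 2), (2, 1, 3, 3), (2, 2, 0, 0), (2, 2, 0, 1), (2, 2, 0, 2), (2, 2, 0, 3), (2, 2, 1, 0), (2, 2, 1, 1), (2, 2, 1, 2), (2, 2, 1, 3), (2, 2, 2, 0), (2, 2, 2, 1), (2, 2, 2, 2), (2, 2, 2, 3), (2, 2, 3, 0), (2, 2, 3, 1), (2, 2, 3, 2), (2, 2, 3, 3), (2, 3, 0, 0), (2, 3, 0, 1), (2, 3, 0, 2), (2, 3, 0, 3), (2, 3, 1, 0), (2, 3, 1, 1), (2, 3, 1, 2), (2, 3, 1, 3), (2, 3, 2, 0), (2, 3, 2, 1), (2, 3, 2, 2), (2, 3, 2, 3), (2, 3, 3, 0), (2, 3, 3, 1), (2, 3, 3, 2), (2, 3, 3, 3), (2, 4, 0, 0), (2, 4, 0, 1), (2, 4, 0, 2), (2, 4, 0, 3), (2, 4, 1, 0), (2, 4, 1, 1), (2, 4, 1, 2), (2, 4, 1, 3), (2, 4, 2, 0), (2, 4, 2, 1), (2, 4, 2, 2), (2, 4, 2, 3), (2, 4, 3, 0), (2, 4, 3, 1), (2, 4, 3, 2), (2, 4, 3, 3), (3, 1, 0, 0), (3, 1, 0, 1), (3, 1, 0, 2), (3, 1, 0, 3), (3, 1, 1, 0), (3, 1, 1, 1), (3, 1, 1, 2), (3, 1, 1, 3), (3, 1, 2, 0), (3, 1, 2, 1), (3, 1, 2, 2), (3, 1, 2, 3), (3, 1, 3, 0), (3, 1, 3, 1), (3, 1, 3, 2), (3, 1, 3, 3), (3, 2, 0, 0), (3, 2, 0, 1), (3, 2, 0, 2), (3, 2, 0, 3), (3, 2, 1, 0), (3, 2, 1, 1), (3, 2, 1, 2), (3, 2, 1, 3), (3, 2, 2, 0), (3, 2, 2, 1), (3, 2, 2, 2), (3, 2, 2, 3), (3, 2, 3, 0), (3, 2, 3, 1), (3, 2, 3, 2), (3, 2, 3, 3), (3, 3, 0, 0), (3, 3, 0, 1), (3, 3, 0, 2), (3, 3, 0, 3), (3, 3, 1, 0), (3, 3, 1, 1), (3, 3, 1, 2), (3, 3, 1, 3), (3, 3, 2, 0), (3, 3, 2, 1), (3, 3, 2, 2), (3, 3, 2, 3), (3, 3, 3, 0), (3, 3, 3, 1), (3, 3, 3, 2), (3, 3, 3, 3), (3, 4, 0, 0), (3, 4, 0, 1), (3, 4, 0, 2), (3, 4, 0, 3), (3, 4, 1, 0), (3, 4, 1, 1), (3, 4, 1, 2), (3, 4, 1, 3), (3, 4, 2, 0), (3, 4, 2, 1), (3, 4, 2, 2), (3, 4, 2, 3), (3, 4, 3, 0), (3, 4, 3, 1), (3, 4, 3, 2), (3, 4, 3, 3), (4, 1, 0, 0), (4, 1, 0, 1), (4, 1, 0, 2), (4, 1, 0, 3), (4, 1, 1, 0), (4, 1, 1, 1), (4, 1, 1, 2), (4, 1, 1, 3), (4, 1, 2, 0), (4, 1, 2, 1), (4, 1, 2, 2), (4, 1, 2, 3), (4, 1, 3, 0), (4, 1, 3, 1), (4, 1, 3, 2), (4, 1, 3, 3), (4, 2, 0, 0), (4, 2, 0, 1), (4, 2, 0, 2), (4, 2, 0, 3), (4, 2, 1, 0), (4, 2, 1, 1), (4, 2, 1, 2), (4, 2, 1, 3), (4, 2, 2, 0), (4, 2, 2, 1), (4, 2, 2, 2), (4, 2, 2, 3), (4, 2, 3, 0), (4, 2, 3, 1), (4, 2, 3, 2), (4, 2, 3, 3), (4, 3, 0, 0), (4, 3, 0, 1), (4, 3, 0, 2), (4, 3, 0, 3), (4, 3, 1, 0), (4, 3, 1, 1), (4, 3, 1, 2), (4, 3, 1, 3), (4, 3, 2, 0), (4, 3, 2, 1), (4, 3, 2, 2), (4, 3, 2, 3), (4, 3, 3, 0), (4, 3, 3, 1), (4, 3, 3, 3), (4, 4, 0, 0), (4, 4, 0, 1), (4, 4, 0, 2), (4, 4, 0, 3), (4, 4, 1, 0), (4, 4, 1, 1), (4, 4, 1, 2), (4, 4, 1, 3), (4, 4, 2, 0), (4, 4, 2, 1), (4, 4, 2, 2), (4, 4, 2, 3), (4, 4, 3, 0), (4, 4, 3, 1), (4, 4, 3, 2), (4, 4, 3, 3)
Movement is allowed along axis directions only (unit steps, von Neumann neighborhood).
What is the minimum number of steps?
10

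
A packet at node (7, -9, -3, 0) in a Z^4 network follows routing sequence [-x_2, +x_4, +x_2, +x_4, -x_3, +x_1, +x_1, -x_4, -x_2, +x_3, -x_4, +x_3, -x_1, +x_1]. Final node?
(9, -10, -2, 0)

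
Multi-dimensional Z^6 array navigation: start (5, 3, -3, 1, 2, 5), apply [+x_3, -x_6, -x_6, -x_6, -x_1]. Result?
(4, 3, -2, 1, 2, 2)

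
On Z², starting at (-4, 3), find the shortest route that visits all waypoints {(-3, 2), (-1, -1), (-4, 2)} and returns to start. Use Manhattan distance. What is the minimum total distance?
14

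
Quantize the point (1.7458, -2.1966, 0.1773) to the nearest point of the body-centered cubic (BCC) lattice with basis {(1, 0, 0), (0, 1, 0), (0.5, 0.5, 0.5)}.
(2, -2, 0)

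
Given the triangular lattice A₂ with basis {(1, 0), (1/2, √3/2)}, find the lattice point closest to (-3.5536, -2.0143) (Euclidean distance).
(-4, -1.732)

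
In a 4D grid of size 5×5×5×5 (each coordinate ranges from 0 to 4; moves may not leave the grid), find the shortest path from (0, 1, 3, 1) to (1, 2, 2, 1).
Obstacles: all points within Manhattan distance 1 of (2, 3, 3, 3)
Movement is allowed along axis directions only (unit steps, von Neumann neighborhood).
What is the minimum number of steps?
3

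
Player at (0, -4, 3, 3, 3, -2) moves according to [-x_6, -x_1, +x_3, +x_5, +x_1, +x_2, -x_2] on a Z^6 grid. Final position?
(0, -4, 4, 3, 4, -3)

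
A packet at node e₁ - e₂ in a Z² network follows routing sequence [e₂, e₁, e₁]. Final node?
(3, 0)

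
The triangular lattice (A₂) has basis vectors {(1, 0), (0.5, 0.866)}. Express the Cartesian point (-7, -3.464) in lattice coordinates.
-5b₁ - 4b₂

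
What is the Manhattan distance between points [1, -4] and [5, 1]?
9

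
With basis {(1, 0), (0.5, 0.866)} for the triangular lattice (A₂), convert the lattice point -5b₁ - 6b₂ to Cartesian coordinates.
(-8, -5.196)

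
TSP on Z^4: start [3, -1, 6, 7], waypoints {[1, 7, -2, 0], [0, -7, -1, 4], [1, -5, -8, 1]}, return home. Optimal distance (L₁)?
76
(one optimal route: (3, -1, 6, 7) → (1, 7, -2, 0) → (1, -5, -8, 1) → (0, -7, -1, 4) → (3, -1, 6, 7))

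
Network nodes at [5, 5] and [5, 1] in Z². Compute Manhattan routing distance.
4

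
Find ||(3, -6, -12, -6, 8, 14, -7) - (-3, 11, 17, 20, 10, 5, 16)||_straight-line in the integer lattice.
49.558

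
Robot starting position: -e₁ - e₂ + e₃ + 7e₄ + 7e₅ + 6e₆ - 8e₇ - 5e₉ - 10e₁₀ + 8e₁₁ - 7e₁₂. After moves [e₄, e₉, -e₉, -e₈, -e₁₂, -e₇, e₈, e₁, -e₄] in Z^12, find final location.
(0, -1, 1, 7, 7, 6, -9, 0, -5, -10, 8, -8)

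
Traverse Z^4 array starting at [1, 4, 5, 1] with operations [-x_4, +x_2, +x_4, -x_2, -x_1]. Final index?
(0, 4, 5, 1)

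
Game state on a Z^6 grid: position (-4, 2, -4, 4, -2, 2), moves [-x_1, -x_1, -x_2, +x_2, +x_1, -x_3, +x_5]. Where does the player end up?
(-5, 2, -5, 4, -1, 2)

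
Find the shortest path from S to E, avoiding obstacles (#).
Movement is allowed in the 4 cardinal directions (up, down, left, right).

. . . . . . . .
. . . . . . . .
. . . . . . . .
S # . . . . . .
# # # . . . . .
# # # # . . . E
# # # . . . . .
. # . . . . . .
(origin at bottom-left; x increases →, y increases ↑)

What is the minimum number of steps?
11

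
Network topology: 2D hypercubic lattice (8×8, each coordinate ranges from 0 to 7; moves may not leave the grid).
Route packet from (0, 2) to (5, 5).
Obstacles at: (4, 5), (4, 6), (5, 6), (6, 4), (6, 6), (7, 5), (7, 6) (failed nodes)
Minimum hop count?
8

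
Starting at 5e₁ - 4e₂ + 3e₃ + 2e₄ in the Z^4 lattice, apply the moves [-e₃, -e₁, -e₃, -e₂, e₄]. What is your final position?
(4, -5, 1, 3)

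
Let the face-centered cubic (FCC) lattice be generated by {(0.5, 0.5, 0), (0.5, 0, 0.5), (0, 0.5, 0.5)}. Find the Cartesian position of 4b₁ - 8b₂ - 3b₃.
(-2, 0.5, -5.5)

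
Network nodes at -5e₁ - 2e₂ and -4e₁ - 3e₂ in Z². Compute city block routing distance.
2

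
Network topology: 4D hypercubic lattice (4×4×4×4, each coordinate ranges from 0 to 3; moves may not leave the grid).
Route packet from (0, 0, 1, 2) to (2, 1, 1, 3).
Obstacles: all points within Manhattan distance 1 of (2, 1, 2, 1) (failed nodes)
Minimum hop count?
4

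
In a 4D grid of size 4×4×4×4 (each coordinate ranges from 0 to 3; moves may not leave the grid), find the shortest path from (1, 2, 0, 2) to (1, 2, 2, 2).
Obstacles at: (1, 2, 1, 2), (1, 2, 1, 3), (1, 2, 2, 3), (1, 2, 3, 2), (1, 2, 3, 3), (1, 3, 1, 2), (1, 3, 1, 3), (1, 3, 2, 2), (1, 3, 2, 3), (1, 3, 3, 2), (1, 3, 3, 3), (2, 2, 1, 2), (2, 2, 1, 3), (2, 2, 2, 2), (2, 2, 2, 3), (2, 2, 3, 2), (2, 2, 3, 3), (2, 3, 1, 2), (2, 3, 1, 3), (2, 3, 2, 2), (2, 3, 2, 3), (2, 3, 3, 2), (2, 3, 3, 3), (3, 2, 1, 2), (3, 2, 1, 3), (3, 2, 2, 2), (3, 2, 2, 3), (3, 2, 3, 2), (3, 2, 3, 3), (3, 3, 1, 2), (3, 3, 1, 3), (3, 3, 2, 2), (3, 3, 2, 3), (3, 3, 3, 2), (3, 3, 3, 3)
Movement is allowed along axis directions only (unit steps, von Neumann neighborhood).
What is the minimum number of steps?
4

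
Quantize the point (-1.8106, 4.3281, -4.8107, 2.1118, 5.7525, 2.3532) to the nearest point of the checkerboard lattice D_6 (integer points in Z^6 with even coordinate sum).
(-2, 4, -5, 2, 6, 3)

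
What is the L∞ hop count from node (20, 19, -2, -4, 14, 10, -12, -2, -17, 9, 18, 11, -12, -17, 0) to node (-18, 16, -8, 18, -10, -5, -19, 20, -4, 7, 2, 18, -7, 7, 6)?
38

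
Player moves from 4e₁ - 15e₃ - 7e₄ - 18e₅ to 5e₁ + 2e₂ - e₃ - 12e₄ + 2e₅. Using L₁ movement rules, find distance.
42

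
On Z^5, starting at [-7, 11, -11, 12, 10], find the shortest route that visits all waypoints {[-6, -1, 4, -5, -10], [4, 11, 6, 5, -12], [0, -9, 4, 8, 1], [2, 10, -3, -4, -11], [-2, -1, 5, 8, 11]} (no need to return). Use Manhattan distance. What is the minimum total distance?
147
(one optimal route: (-7, 11, -11, 12, 10) → (-2, -1, 5, 8, 11) → (0, -9, 4, 8, 1) → (-6, -1, 4, -5, -10) → (2, 10, -3, -4, -11) → (4, 11, 6, 5, -12))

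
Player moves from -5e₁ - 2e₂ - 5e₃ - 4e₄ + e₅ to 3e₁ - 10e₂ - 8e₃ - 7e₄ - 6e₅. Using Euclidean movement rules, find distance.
13.9642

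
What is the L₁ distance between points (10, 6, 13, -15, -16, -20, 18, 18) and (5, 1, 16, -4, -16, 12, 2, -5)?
95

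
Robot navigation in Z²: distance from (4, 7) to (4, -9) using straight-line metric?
16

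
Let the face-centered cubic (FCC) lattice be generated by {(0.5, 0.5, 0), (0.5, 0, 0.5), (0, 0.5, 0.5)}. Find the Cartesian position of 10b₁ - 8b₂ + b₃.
(1, 5.5, -3.5)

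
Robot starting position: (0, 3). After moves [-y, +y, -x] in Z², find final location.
(-1, 3)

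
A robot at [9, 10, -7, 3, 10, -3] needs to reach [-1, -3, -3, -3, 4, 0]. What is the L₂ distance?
19.1311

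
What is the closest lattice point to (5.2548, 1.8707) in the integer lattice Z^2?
(5, 2)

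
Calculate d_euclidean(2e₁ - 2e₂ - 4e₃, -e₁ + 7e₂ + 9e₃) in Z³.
16.0935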